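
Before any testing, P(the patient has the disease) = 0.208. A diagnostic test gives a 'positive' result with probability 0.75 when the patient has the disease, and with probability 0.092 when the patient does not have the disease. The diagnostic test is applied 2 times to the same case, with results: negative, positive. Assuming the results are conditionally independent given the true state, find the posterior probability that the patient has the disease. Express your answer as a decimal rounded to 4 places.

Let H be the event that the patient has the disease; start with P(H) = 0.208. P('positive'|H) = 0.75, P('positive'|¬H) = 0.092.
Update on result 1 ('negative'): P(H) ← 0.25·0.2080 / (0.25·0.2080 + 0.908·0.7920) = 0.052000/0.77114 = 0.0674.
Update on result 2 ('positive'): P(H) ← 0.75·0.0674 / (0.75·0.0674 + 0.092·0.9326) = 0.050575/0.13637 = 0.3709.

Posterior P(H) ≈ 0.3709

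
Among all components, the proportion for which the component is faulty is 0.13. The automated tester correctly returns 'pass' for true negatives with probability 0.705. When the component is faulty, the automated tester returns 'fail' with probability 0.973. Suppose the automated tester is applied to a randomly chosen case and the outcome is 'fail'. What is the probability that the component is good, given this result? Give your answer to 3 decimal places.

Let H be the event that the component is faulty. P(H) = 0.13, so P(¬H) = 0.87. With E the 'fail' result, P(E|H) = 0.973 and P(E|¬H) = 0.295.
P(E) = 0.973·0.13 + 0.295·0.87 = 0.12649 + 0.25665 = 0.38314.
By Bayes' theorem, P(H|E) = 0.12649 / 0.38314 = 0.330. Hence P(¬H|E) = 1 − 0.330 = 0.670.

P(¬H | E) ≈ 0.670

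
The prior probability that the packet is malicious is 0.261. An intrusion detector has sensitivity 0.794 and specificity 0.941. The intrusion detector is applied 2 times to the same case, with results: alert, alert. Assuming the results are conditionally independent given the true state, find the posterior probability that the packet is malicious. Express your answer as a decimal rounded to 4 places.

Posterior P(H) ≈ 0.9846

With H the event that the packet is malicious, the joint likelihood of the observed sequence is P(data|H) = 0.794·0.794 = 0.63044 and P(data|¬H) = 0.059·0.059 = 0.0034810.
Bayes: P(H|data) = 0.261·0.63044 / (0.261·0.63044 + 0.739·0.0034810) = 0.16454/0.16712 = 0.9846.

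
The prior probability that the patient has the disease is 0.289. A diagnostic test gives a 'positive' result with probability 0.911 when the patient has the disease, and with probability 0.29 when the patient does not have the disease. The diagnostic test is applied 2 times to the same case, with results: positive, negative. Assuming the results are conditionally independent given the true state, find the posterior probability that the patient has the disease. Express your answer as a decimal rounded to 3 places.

Posterior P(H) ≈ 0.138

Let H be the event that the patient has the disease; start with P(H) = 0.289. P('positive'|H) = 0.911, P('positive'|¬H) = 0.29.
Update on result 1 ('positive'): P(H) ← 0.911·0.2890 / (0.911·0.2890 + 0.29·0.7110) = 0.26328/0.46947 = 0.5608.
Update on result 2 ('negative'): P(H) ← 0.089·0.5608 / (0.089·0.5608 + 0.71·0.4392) = 0.049911/0.36174 = 0.1380.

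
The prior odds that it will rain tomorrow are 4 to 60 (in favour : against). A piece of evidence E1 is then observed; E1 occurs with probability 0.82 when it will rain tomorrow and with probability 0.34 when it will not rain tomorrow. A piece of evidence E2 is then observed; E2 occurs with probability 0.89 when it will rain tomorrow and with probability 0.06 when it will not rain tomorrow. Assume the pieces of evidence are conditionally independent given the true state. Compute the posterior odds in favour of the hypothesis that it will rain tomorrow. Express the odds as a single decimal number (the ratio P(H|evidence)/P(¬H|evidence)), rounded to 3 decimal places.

Posterior odds ≈ 2.385

Prior odds = 4/60 = 0.066667. In log-odds, ln(0.066667) = -2.7081.
Add log likelihood ratios: ln(2.4118) + ln(14.833) = 3.5772.
Posterior log-odds = 0.86919, so posterior odds = exp(0.86919) = 2.3850.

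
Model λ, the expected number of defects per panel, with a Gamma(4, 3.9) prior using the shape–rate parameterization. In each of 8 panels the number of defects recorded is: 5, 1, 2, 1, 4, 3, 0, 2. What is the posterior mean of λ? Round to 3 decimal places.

Posterior mean ≈ 1.849

Total count ∑xᵢ = 18 over n = 8 panels.
Gamma is conjugate to the Poisson likelihood: posterior is Gamma(shape = 4+18 = 22, rate = 3.9+8 = 11.9).
E[λ | data] = 22/11.9 = 1.849.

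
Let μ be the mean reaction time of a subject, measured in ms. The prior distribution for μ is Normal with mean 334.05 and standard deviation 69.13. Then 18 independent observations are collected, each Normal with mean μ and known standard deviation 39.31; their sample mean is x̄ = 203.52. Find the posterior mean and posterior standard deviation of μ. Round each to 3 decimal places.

With known σ, the Normal prior is conjugate. Weight on the data is w = (n/σ²)/(n/σ² + 1/τ₀²) = 0.0116484/(0.0116484+0.00020925) = 0.98235.
Posterior mean = w·x̄ + (1−w)·μ₀ = 0.98235·203.52 + 0.017647·334.05 = 205.823. Posterior variance = 1/(0.0116484+0.00020925) = 84.3337, so SD = 9.183.

Posterior mean ≈ 205.823; posterior SD ≈ 9.183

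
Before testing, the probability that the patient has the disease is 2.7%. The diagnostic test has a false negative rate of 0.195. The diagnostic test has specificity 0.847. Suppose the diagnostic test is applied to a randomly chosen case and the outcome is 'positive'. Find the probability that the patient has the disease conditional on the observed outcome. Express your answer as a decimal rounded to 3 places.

Write H for 'the patient has the disease'. Prior odds H:¬H = 0.027/0.973 = 0.027749. For the 'positive' outcome, the likelihood ratio is 0.805/0.153 = 5.2614.
Posterior odds = 0.027749 × 5.2614 = 0.14600, so P(H|E) = 0.14600/(1+0.14600) = 0.127.

P(H | E) ≈ 0.127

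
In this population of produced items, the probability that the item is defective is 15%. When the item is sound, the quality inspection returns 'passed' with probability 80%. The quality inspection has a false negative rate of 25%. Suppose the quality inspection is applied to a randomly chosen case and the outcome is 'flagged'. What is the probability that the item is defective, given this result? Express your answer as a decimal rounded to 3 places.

Let H be the event that the item is defective. P(H) = 0.15, so P(¬H) = 0.85. With E the 'flagged' result, P(E|H) = 0.75 and P(E|¬H) = 0.2.
P(E) = 0.75·0.15 + 0.2·0.85 = 0.11250 + 0.17000 = 0.28250.
By Bayes' theorem, P(H|E) = 0.11250 / 0.28250 = 0.398.

P(H | E) ≈ 0.398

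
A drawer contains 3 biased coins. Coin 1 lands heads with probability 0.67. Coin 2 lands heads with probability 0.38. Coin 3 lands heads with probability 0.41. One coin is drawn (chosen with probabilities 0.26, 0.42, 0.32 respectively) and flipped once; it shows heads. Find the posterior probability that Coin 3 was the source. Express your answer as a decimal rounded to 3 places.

Tabulate prior·likelihood by source: [1] prior 0.26, lik 0.67, product 0.1742; [2] prior 0.42, lik 0.38, product 0.1596; [3] prior 0.32, lik 0.41, product 0.1312.
Normalizing constant = 0.46500; the posterior for Coin 3 is its product over the sum, 0.1312/0.46500 = 0.282.

Posterior probability ≈ 0.282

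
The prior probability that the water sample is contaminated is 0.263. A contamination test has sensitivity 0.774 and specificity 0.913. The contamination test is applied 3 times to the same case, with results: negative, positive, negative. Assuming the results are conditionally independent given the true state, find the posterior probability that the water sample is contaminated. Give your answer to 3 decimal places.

Posterior P(H) ≈ 0.163

With H the event that the water sample is contaminated, the joint likelihood of the observed sequence is P(data|H) = 0.226·0.774·0.226 = 0.039533 and P(data|¬H) = 0.913·0.087·0.913 = 0.072521.
Bayes: P(H|data) = 0.263·0.039533 / (0.263·0.039533 + 0.737·0.072521) = 0.010397/0.063845 = 0.1629.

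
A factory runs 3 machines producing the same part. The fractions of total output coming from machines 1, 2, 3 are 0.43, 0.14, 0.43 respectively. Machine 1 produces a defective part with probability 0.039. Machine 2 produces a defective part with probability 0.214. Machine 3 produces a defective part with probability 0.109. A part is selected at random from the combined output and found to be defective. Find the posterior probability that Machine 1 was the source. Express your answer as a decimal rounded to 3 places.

P(defective|M1) = 0.039; P(defective|M2) = 0.214; P(defective|M3) = 0.109.
Prior × likelihood for each source: 0.43·0.039=0.01677, 0.14·0.214=0.02996, 0.43·0.109=0.04687. Summing gives P(defective) = 0.093600.
P(Machine 1 | defective) = 0.01677 / 0.093600 = 0.179.

Posterior probability ≈ 0.179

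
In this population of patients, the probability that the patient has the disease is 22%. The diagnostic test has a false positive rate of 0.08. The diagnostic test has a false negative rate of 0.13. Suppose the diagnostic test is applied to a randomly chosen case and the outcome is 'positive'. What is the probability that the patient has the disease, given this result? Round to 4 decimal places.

Write H for 'the patient has the disease'. Prior odds H:¬H = 0.22/0.78 = 0.28205. For the 'positive' outcome, the likelihood ratio is 0.87/0.08 = 10.875.
Posterior odds = 0.28205 × 10.875 = 3.0673, so P(H|E) = 3.0673/(1+3.0673) = 0.7541.

P(H | E) ≈ 0.7541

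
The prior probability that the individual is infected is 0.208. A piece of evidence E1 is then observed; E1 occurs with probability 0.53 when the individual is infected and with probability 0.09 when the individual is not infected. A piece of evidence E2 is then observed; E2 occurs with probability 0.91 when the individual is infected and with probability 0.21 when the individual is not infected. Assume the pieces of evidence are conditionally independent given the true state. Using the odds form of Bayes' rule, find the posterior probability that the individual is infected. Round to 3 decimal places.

Posterior probability ≈ 0.870

Prior odds = 0.208/(1−0.208) = 0.26263.
Likelihood ratio for E1 = 0.53/0.09 = 5.8889.
Likelihood ratio for E2 = 0.91/0.21 = 4.3333.
Posterior odds = prior odds × LR₁ × LR₂ = 6.7018.
Posterior probability = odds/(1+odds) = 6.7018/7.7018 = 0.870.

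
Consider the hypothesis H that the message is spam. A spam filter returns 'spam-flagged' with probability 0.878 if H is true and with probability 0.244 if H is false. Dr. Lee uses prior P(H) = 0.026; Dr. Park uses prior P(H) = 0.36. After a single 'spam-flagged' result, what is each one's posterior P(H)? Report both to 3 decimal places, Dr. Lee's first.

P('+'|H) = 0.878, P('+'|¬H) = 0.244.
Dr. Lee: numerator 0.878·0.026 = 0.022828; evidence = 0.022828+0.244·0.974 = 0.26048; posterior = 0.088.
Dr. Park: numerator 0.878·0.36 = 0.31608; evidence = 0.31608+0.244·0.64 = 0.47224; posterior = 0.669.

Dr. Lee: 0.088; Dr. Park: 0.669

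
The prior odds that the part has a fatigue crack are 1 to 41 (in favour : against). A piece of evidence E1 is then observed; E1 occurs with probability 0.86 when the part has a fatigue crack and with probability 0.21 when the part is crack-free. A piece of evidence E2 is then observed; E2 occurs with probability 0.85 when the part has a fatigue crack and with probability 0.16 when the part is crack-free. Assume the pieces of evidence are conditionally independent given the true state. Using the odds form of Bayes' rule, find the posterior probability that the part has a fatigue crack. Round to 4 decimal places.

Posterior probability ≈ 0.3467

Prior odds = 1/41 = 0.024390.
Likelihood ratio for E1 = 0.86/0.21 = 4.0952.
Likelihood ratio for E2 = 0.85/0.16 = 5.3125.
Posterior odds = prior odds × LR₁ × LR₂ = 0.53063.
Posterior probability = odds/(1+odds) = 0.53063/1.5306 = 0.3467.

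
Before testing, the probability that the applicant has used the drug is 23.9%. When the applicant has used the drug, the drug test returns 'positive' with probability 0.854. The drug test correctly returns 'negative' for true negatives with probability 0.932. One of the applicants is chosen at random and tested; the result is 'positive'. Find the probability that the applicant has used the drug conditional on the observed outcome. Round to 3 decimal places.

P(H | E) ≈ 0.798

Let H be the event that the applicant has used the drug. P(H) = 0.239, so P(¬H) = 0.761. With E the 'positive' result, P(E|H) = 0.854 and P(E|¬H) = 0.068.
P(E) = 0.854·0.239 + 0.068·0.761 = 0.20411 + 0.051748 = 0.25585.
By Bayes' theorem, P(H|E) = 0.20411 / 0.25585 = 0.798.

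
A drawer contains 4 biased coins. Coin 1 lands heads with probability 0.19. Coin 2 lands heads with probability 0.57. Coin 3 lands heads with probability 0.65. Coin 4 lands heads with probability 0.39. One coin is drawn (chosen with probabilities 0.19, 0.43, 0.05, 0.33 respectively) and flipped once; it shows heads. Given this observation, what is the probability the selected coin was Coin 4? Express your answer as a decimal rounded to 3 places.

Posterior probability ≈ 0.291

P(heads|C1) = 0.19; P(heads|C2) = 0.57; P(heads|C3) = 0.65; P(heads|C4) = 0.39.
Prior × likelihood for each source: 0.19·0.19=0.03610, 0.43·0.57=0.2451, 0.05·0.65=0.03250, 0.33·0.39=0.1287. Summing gives P(heads) = 0.44240.
P(Coin 4 | heads) = 0.1287 / 0.44240 = 0.291.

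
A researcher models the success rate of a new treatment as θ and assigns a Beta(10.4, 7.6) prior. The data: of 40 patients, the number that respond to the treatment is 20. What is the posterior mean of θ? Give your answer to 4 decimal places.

Posterior mean ≈ 0.5241

The binomial likelihood is conjugate to the Beta prior: with 20 successes and 20 failures, the posterior is Beta(10.4+20, 7.6+20) = Beta(30.4, 27.6).
E[θ | data] = 30.4/(30.4+27.6) = 0.5241.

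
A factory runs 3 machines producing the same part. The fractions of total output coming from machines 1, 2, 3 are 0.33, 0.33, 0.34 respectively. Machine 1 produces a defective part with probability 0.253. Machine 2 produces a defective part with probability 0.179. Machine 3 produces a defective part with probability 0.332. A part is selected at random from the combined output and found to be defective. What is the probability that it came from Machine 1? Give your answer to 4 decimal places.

P(defective|M1) = 0.253; P(defective|M2) = 0.179; P(defective|M3) = 0.332.
Prior × likelihood for each source: 0.33·0.253=0.08349, 0.33·0.179=0.05907, 0.34·0.332=0.1129. Summing gives P(defective) = 0.25544.
P(Machine 1 | defective) = 0.08349 / 0.25544 = 0.3268.

Posterior probability ≈ 0.3268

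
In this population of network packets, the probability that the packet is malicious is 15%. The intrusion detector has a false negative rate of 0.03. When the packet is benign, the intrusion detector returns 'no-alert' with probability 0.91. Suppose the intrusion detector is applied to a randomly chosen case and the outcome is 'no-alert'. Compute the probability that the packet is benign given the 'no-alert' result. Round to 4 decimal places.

Write H for 'the packet is malicious'. Prior odds H:¬H = 0.15/0.85 = 0.17647. For the 'no-alert' outcome, the likelihood ratio is 0.03/0.91 = 0.032967.
Posterior odds = 0.17647 × 0.032967 = 0.0058177, so P(H|E) = 0.0058177/(1+0.0058177) = 0.0058. Then P(¬H|E) = 1 − 0.0058 = 0.9942.

P(¬H | E) ≈ 0.9942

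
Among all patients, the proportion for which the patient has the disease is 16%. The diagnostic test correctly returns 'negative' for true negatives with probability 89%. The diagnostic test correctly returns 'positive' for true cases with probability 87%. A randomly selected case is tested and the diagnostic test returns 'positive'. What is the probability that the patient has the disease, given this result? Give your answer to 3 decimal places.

Let H be the event that the patient has the disease. P(H) = 0.16, so P(¬H) = 0.84. With E the 'positive' result, P(E|H) = 0.87 and P(E|¬H) = 0.11.
P(E) = 0.87·0.16 + 0.11·0.84 = 0.13920 + 0.092400 = 0.23160.
By Bayes' theorem, P(H|E) = 0.13920 / 0.23160 = 0.601.

P(H | E) ≈ 0.601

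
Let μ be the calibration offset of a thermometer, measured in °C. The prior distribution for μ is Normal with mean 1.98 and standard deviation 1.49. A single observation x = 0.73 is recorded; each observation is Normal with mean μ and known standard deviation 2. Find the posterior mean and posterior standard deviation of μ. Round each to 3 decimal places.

Prior precision 1/τ₀² = 1/1.49² = 0.450430; data precision n/σ² = 1/2² = 0.250000.
Posterior precision = 0.450430 + 0.250000 = 0.700430, giving posterior SD = 1/√0.700430 = 1.195.
Posterior mean = (0.450430·1.98 + 0.250000·0.73) / 0.700430 = 1.534.

Posterior mean ≈ 1.534; posterior SD ≈ 1.195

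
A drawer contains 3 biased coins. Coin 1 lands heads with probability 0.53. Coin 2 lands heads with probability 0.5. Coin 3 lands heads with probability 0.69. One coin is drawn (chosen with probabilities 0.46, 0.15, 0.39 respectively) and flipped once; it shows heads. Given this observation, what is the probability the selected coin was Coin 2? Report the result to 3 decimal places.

Posterior probability ≈ 0.128

P(heads|C1) = 0.53; P(heads|C2) = 0.5; P(heads|C3) = 0.69.
Prior × likelihood for each source: 0.46·0.53=0.2438, 0.15·0.5=0.07500, 0.39·0.69=0.2691. Summing gives P(heads) = 0.58790.
P(Coin 2 | heads) = 0.07500 / 0.58790 = 0.128.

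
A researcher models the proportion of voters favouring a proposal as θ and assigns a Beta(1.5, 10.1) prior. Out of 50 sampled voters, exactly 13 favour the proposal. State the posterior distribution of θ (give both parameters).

Posterior: Beta(14.5, 47.1)

The binomial likelihood is conjugate to the Beta prior: with 13 successes and 37 failures, the posterior is Beta(1.5+13, 10.1+37) = Beta(14.5, 47.1).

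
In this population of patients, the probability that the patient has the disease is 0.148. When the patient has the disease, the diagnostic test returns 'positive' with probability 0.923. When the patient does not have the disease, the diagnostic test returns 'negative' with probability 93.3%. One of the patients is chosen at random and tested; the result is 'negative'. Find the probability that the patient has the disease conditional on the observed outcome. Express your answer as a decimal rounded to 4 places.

P(H | E) ≈ 0.0141

Let H be the event that the patient has the disease. P(H) = 0.148, so P(¬H) = 0.852. With E the 'negative' result, P(E|H) = 0.077 and P(E|¬H) = 0.933.
P(E) = 0.077·0.148 + 0.933·0.852 = 0.011396 + 0.79492 = 0.80631.
By Bayes' theorem, P(H|E) = 0.011396 / 0.80631 = 0.0141.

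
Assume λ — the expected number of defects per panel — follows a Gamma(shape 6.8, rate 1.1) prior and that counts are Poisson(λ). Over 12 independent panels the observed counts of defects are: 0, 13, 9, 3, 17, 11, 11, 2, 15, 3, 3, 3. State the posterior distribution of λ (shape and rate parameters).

Total count ∑xᵢ = 90 over n = 12 panels.
Gamma is conjugate to the Poisson likelihood: posterior is Gamma(shape = 6.8+90 = 96.8, rate = 1.1+12 = 13.1).

Posterior: Gamma(shape=96.8, rate=13.1)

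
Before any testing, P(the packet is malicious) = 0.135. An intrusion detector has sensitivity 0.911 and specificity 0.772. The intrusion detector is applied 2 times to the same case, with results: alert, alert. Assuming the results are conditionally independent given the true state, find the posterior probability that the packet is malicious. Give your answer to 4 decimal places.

Posterior P(H) ≈ 0.7136

With H the event that the packet is malicious, the joint likelihood of the observed sequence is P(data|H) = 0.911·0.911 = 0.82992 and P(data|¬H) = 0.228·0.228 = 0.051984.
Bayes: P(H|data) = 0.135·0.82992 / (0.135·0.82992 + 0.865·0.051984) = 0.11204/0.15701 = 0.7136.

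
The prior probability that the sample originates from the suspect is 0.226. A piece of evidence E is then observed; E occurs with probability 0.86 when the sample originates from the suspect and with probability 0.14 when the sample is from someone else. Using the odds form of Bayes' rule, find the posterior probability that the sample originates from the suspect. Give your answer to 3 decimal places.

Prior odds = 0.226/(1−0.226) = 0.29199. In log-odds, ln(0.29199) = -1.2310.
Add log likelihood ratio: ln(6.1429) = 1.8153.
Posterior log-odds = 0.58425, so posterior odds = exp(0.58425) = 1.7937. Converting, P(H|E) = 1.7937/2.7937 = 0.642.

Posterior probability ≈ 0.642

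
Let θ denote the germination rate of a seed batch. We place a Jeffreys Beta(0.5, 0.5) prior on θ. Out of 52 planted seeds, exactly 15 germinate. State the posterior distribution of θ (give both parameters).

Posterior: Beta(15.5, 37.5)

Observing 15 successes and 37 failures updates Beta(0.5, 0.5) by adding the success and failure counts to the two shape parameters: α = 0.5+15 = 15.5, β = 0.5+37 = 37.5.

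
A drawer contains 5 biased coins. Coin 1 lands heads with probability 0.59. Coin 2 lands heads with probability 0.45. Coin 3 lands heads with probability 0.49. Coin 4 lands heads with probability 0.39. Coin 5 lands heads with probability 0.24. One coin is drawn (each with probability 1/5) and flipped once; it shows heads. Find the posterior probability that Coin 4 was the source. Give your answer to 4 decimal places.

Tabulate prior·likelihood by source: [1] prior 0.2, lik 0.59, product 0.1180; [2] prior 0.2, lik 0.45, product 0.09000; [3] prior 0.2, lik 0.49, product 0.09800; [4] prior 0.2, lik 0.39, product 0.07800; [5] prior 0.2, lik 0.24, product 0.04800.
Normalizing constant = 0.43200; the posterior for Coin 4 is its product over the sum, 0.07800/0.43200 = 0.1806.

Posterior probability ≈ 0.1806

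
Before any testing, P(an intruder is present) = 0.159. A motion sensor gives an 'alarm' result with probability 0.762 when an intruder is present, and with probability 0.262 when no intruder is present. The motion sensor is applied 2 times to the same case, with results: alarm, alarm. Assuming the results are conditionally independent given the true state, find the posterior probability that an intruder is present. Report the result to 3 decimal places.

Posterior P(H) ≈ 0.615

With H the event that an intruder is present, the joint likelihood of the observed sequence is P(data|H) = 0.762·0.762 = 0.58064 and P(data|¬H) = 0.262·0.262 = 0.068644.
Bayes: P(H|data) = 0.159·0.58064 / (0.159·0.58064 + 0.841·0.068644) = 0.092322/0.15005 = 0.6153.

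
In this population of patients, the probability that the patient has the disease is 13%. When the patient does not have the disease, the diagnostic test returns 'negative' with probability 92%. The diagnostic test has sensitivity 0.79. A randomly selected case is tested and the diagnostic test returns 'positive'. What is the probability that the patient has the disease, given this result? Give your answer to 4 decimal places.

Let H be the event that the patient has the disease. P(H) = 0.13, so P(¬H) = 0.87. With E the 'positive' result, P(E|H) = 0.79 and P(E|¬H) = 0.08.
P(E) = 0.79·0.13 + 0.08·0.87 = 0.10270 + 0.069600 = 0.17230.
By Bayes' theorem, P(H|E) = 0.10270 / 0.17230 = 0.5961.

P(H | E) ≈ 0.5961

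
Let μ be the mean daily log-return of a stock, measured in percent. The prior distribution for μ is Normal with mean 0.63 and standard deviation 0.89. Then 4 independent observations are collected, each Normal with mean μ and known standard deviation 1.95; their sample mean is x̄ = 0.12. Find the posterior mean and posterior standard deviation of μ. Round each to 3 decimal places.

Prior precision 1/τ₀² = 1/0.89² = 1.26247; data precision n/σ² = 4/1.95² = 1.05194.
Posterior precision = 1.26247 + 1.05194 = 2.31441, giving posterior SD = 1/√2.31441 = 0.657.
Posterior mean = (1.26247·0.63 + 1.05194·0.12) / 2.31441 = 0.398.

Posterior mean ≈ 0.398; posterior SD ≈ 0.657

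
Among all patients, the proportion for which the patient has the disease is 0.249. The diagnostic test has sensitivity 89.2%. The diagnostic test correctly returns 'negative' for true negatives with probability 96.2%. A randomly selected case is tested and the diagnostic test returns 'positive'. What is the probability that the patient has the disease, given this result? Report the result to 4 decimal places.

P(H | E) ≈ 0.8861

Write H for 'the patient has the disease'. Prior odds H:¬H = 0.249/0.751 = 0.33156. For the 'positive' outcome, the likelihood ratio is 0.892/0.038 = 23.474.
Posterior odds = 0.33156 × 23.474 = 7.7829, so P(H|E) = 7.7829/(1+7.7829) = 0.8861.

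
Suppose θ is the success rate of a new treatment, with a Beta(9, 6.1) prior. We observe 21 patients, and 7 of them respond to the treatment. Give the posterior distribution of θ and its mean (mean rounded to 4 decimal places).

Posterior: Beta(16, 20.1); mean ≈ 0.4432

Observing 7 successes and 14 failures updates Beta(9, 6.1) by adding the success and failure counts to the two shape parameters: α = 9+7 = 16, β = 6.1+14 = 20.1.
Posterior mean = α/(α+β) = 16/36.1 = 0.4432.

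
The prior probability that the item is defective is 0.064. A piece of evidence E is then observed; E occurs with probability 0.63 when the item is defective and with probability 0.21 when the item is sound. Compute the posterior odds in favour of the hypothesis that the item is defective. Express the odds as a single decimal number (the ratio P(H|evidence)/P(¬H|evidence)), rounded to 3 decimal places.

Prior odds = 0.064/(1−0.064) = 0.068376.
Likelihood ratio for E = 0.63/0.21 = 3.0000.
Posterior odds = prior odds × LR = 0.20513.

Posterior odds ≈ 0.205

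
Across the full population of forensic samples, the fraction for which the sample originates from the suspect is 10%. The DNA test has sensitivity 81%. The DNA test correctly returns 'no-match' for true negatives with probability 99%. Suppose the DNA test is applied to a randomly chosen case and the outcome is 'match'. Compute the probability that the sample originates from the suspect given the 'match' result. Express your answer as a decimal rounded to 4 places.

P(H | E) ≈ 0.9000

Let H be the event that the sample originates from the suspect. P(H) = 0.1, so P(¬H) = 0.9. With E the 'match' result, P(E|H) = 0.81 and P(E|¬H) = 0.01.
P(E) = 0.81·0.1 + 0.01·0.9 = 0.081000 + 0.0090000 = 0.090000.
By Bayes' theorem, P(H|E) = 0.081000 / 0.090000 = 0.9000.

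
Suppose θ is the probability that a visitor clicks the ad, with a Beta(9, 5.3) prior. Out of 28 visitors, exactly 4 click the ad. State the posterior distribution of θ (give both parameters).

Posterior: Beta(13, 29.3)

Observing 4 successes and 24 failures updates Beta(9, 5.3) by adding the success and failure counts to the two shape parameters: α = 9+4 = 13, β = 5.3+24 = 29.3.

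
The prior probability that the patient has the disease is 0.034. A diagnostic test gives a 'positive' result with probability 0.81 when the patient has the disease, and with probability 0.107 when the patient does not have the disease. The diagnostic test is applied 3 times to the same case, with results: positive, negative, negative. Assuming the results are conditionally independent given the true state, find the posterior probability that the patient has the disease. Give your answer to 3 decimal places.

With H the event that the patient has the disease, the joint likelihood of the observed sequence is P(data|H) = 0.81·0.19·0.19 = 0.029241 and P(data|¬H) = 0.107·0.893·0.893 = 0.085327.
Bayes: P(H|data) = 0.034·0.029241 / (0.034·0.029241 + 0.966·0.085327) = 0.00099419/0.083420 = 0.0119.

Posterior P(H) ≈ 0.012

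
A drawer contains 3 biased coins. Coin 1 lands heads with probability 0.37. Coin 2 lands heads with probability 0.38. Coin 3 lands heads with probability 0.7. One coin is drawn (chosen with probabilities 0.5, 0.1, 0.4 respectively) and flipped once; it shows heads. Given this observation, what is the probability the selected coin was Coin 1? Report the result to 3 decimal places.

Posterior probability ≈ 0.368

P(heads|C1) = 0.37; P(heads|C2) = 0.38; P(heads|C3) = 0.7.
Prior × likelihood for each source: 0.5·0.37=0.1850, 0.1·0.38=0.03800, 0.4·0.7=0.2800. Summing gives P(heads) = 0.50300.
P(Coin 1 | heads) = 0.1850 / 0.50300 = 0.368.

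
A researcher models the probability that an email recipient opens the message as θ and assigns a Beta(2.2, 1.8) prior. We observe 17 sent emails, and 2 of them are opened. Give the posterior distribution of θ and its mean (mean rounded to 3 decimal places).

Posterior: Beta(4.2, 16.8); mean ≈ 0.200

The binomial likelihood is conjugate to the Beta prior: with 2 successes and 15 failures, the posterior is Beta(2.2+2, 1.8+15) = Beta(4.2, 16.8).
Posterior mean = α/(α+β) = 4.2/21 = 0.200.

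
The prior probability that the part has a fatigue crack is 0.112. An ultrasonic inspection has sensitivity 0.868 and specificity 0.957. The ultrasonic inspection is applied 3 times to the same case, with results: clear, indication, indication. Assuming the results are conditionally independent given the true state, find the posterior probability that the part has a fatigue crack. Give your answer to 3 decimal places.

Posterior P(H) ≈ 0.876

With H the event that the part has a fatigue crack, the joint likelihood of the observed sequence is P(data|H) = 0.132·0.868·0.868 = 0.099452 and P(data|¬H) = 0.957·0.043·0.043 = 0.0017695.
Bayes: P(H|data) = 0.112·0.099452 / (0.112·0.099452 + 0.888·0.0017695) = 0.011139/0.012710 = 0.8764.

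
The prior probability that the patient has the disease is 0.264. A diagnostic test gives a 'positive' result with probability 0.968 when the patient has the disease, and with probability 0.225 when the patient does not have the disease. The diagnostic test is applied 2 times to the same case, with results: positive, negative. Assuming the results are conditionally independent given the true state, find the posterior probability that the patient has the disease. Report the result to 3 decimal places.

Let H be the event that the patient has the disease; start with P(H) = 0.264. P('positive'|H) = 0.968, P('positive'|¬H) = 0.225.
Update on result 1 ('positive'): P(H) ← 0.968·0.2640 / (0.968·0.2640 + 0.225·0.7360) = 0.25555/0.42115 = 0.6068.
Update on result 2 ('negative'): P(H) ← 0.032·0.6068 / (0.032·0.6068 + 0.775·0.3932) = 0.019417/0.32415 = 0.0599.

Posterior P(H) ≈ 0.060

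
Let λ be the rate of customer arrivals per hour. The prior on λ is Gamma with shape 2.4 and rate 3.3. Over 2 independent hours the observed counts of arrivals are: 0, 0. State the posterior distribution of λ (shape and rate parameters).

The Poisson likelihood adds the total count to the shape and the number of exposure periods to the rate. Here ∑xᵢ = 0 and n = 2, so shape 2.4→2.4 and rate 3.3→5.3.

Posterior: Gamma(shape=2.4, rate=5.3)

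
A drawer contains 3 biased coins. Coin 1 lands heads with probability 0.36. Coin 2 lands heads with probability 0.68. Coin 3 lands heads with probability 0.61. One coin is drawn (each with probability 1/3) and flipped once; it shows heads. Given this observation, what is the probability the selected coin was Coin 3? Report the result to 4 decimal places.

P(heads|C1) = 0.36; P(heads|C2) = 0.68; P(heads|C3) = 0.61.
Prior × likelihood for each source: 0.333333·0.36=0.1200, 0.333333·0.68=0.2267, 0.333333·0.61=0.2033. Summing gives P(heads) = 0.55000.
P(Coin 3 | heads) = 0.2033 / 0.55000 = 0.3697.

Posterior probability ≈ 0.3697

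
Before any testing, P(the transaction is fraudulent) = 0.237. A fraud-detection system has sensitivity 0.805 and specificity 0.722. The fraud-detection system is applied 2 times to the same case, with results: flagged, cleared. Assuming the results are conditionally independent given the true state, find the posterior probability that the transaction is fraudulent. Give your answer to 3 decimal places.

Posterior P(H) ≈ 0.195

Let H be the event that the transaction is fraudulent; start with P(H) = 0.237. P('flagged'|H) = 0.805, P('flagged'|¬H) = 0.278.
Update on result 1 ('flagged'): P(H) ← 0.805·0.2370 / (0.805·0.2370 + 0.278·0.7630) = 0.19079/0.40290 = 0.4735.
Update on result 2 ('cleared'): P(H) ← 0.195·0.4735 / (0.195·0.4735 + 0.722·0.5265) = 0.092338/0.47245 = 0.1954.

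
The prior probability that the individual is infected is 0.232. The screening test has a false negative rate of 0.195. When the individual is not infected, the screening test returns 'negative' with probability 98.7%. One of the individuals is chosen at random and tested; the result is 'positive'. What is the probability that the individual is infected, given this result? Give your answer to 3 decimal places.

Write H for 'the individual is infected'. Prior odds H:¬H = 0.232/0.768 = 0.30208. For the 'positive' outcome, the likelihood ratio is 0.805/0.013 = 61.923.
Posterior odds = 0.30208 × 61.923 = 18.706, so P(H|E) = 18.706/(1+18.706) = 0.949.

P(H | E) ≈ 0.949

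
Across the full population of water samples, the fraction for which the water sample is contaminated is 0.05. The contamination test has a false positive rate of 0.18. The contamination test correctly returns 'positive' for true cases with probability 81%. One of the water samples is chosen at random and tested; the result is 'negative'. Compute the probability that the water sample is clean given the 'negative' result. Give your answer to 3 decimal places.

P(¬H | E) ≈ 0.988

Let H be the event that the water sample is contaminated. P(H) = 0.05, so P(¬H) = 0.95. With E the 'negative' result, P(E|H) = 0.19 and P(E|¬H) = 0.82.
P(E) = 0.19·0.05 + 0.82·0.95 = 0.0095000 + 0.77900 = 0.78850.
By Bayes' theorem, P(H|E) = 0.0095000 / 0.78850 = 0.012. Hence P(¬H|E) = 1 − 0.012 = 0.988.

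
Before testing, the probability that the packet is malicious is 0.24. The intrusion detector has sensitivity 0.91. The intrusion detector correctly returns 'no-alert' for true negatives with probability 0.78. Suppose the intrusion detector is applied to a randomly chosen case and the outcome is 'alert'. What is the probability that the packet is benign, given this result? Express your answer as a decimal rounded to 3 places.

P(¬H | E) ≈ 0.434

Write H for 'the packet is malicious'. Prior odds H:¬H = 0.24/0.76 = 0.31579. For the 'alert' outcome, the likelihood ratio is 0.91/0.22 = 4.1364.
Posterior odds = 0.31579 × 4.1364 = 1.3062, so P(H|E) = 1.3062/(1+1.3062) = 0.566. Then P(¬H|E) = 1 − 0.566 = 0.434.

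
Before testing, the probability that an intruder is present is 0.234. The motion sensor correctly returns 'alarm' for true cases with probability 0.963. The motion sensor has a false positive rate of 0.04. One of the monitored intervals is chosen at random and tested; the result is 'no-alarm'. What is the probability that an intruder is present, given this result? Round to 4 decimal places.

Write H for 'an intruder is present'. Prior odds H:¬H = 0.234/0.766 = 0.30548. For the 'no-alarm' outcome, the likelihood ratio is 0.037/0.96 = 0.038542.
Posterior odds = 0.30548 × 0.038542 = 0.011774, so P(H|E) = 0.011774/(1+0.011774) = 0.0116.

P(H | E) ≈ 0.0116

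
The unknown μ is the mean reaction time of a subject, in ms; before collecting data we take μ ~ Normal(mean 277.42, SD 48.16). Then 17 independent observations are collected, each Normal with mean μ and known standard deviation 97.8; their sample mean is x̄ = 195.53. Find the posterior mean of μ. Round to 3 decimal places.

Prior precision 1/τ₀² = 1/48.16² = 0.00043115; data precision n/σ² = 17/97.8² = 0.00177734.
Posterior precision = 0.00043115 + 0.00177734 = 0.00220849.
Posterior mean = (0.00043115·277.42 + 0.00177734·195.53) / 0.00220849 = 211.517.

Posterior mean ≈ 211.517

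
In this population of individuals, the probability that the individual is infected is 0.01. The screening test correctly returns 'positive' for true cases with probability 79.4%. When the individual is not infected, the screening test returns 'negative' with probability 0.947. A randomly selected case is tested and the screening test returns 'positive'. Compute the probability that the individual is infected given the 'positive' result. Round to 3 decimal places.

P(H | E) ≈ 0.131

Let H be the event that the individual is infected. P(H) = 0.01, so P(¬H) = 0.99. With E the 'positive' result, P(E|H) = 0.794 and P(E|¬H) = 0.053.
P(E) = 0.794·0.01 + 0.053·0.99 = 0.0079400 + 0.052470 = 0.060410.
By Bayes' theorem, P(H|E) = 0.0079400 / 0.060410 = 0.131.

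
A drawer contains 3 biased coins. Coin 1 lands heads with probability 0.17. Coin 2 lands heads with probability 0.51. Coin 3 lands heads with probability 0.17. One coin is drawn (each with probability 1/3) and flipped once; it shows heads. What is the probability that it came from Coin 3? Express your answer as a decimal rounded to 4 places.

Tabulate prior·likelihood by source: [1] prior 0.333333, lik 0.17, product 0.05667; [2] prior 0.333333, lik 0.51, product 0.1700; [3] prior 0.333333, lik 0.17, product 0.05667.
Normalizing constant = 0.28333; the posterior for Coin 3 is its product over the sum, 0.05667/0.28333 = 0.2000.

Posterior probability ≈ 0.2000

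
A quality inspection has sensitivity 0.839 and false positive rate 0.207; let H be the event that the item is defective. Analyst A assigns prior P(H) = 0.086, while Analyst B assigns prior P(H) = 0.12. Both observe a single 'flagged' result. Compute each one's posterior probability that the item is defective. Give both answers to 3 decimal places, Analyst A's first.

Analyst A: 0.276; Analyst B: 0.356

The likelihood ratio for a 'flagged' result is 0.839/0.207 = 4.0531.
Analyst A: prior odds 0.086/0.914 = 0.094092; posterior odds 0.38137; posterior probability 0.276.
Analyst B: prior odds 0.12/0.88 = 0.13636; posterior odds 0.55270; posterior probability 0.356.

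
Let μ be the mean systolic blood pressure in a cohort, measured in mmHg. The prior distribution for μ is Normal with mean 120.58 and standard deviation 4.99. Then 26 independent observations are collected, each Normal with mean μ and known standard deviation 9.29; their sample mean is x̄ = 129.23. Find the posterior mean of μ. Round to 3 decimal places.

With known σ, the Normal prior is conjugate. Weight on the data is w = (n/σ²)/(n/σ² + 1/τ₀²) = 0.301260/(0.301260+0.0401605) = 0.88237.
Posterior mean = w·x̄ + (1−w)·μ₀ = 0.88237·129.23 + 0.11763·120.58 = 128.213.

Posterior mean ≈ 128.213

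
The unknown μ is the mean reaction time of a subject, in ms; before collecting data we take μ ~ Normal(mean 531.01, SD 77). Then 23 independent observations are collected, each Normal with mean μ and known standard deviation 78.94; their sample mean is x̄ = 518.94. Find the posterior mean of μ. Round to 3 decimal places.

With known σ, the Normal prior is conjugate. Weight on the data is w = (n/σ²)/(n/σ² + 1/τ₀²) = 0.00369091/(0.00369091+0.00016866) = 0.95630.
Posterior mean = w·x̄ + (1−w)·μ₀ = 0.95630·518.94 + 0.043700·531.01 = 519.467.

Posterior mean ≈ 519.467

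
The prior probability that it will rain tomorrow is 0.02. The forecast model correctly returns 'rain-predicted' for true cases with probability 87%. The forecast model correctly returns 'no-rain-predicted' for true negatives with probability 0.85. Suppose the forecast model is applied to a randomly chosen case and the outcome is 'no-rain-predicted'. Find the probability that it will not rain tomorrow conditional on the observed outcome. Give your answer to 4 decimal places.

Let H be the event that it will rain tomorrow. P(H) = 0.02, so P(¬H) = 0.98. With E the 'no-rain-predicted' result, P(E|H) = 0.13 and P(E|¬H) = 0.85.
P(E) = 0.13·0.02 + 0.85·0.98 = 0.0026000 + 0.83300 = 0.83560.
By Bayes' theorem, P(H|E) = 0.0026000 / 0.83560 = 0.0031. Hence P(¬H|E) = 1 − 0.0031 = 0.9969.

P(¬H | E) ≈ 0.9969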